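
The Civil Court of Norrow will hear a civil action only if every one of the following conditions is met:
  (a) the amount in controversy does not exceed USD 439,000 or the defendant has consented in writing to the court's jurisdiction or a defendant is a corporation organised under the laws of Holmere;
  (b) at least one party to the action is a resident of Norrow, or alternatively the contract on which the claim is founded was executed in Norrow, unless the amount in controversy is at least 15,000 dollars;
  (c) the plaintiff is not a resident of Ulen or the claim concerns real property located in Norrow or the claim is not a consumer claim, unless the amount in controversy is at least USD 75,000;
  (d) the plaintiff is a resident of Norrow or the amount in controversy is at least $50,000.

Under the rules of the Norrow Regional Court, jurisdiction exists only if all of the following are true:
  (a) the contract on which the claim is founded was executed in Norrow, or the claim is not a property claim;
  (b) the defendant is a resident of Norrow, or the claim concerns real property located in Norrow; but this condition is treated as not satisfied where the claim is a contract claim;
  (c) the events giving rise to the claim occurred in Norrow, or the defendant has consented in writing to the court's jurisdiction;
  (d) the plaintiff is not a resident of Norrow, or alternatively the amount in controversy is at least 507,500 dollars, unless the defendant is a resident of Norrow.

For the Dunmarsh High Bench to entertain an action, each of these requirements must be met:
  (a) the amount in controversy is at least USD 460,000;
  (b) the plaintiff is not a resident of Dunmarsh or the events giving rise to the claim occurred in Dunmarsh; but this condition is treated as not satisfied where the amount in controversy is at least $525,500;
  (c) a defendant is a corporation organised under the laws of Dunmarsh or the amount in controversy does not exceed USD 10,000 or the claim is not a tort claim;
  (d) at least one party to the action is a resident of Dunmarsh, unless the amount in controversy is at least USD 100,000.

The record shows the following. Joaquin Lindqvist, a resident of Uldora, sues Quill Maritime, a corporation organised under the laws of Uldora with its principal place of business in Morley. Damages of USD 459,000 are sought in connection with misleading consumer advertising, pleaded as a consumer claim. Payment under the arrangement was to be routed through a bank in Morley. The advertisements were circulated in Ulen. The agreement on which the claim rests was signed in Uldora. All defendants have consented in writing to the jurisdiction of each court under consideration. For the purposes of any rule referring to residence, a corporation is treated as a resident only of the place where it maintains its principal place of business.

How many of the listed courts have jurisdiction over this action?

The Civil Court of Norrow:
  (a) Every defendant has filed written consent, so this disjunct is met. Condition met.
  (b) No party resides in Norrow; the contract was executed in Uldora, not Norrow — none of the alternatives is met. But the amount in controversy is $459,000, which meets the 15,000 dollars floor, and the 'unless' clause therefore excuses the requirement. Satisfied.
  (c) The plaintiff resides in Uldora, which is not Ulen, so one alternative holds. Condition met.
  (d) The amount in controversy is $459,000, which meets the USD 50,000 floor, so this disjunct is met. Met.
  → Jurisdiction lies.
The Norrow Regional Court:
  (a) The claim is a consumer claim, not a property claim, so one alternative holds. Condition met.
  (b) The defendant resides in Morley, not Norrow; the claim does not concern real property — none of the alternatives is met. Not satisfied.
  (c) Every defendant has filed written consent, which satisfies one of the alternatives. Met.
  (d) The plaintiff resides in Uldora, which is not Norrow, so one alternative holds. Condition met.
  → The court lacks jurisdiction.
The Dunmarsh High Bench:
  (a) The amount in controversy is 459,000 dollars, below the 460,000 dollars floor. Not met.
  (b) The plaintiff resides in Uldora, which is not Dunmarsh, so one alternative holds. And the carve-out is inapplicable — the amount in controversy is $459,000, below the 525,500 dollars floor. Condition met.
  (c) The claim is a consumer claim, not a tort claim, so this disjunct is met. Met.
  (d) No party resides in Dunmarsh. The proviso rescues it, though: the amount in controversy is $459,000, which meets the $100,000 floor. Satisfied.
  → Not every requirement is met — no jurisdiction.
Courts with jurisdiction: the Civil Court of Norrow — 1 in total.

1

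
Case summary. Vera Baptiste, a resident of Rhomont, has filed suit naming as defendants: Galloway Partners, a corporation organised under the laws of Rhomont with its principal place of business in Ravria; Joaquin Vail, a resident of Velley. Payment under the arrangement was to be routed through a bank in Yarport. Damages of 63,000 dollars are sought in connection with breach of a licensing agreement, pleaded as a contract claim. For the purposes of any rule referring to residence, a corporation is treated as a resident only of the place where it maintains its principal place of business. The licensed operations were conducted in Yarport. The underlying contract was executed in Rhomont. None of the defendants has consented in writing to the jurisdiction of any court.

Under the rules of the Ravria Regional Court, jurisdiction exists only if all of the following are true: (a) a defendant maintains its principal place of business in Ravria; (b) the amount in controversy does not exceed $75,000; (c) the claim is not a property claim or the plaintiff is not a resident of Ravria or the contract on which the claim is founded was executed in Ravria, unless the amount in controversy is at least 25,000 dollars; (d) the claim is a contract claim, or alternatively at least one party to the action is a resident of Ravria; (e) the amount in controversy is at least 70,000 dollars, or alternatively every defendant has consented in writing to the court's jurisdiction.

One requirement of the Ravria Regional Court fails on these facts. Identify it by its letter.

The Ravria Regional Court:
  (a) Galloway Partners has its principal place of business in Ravria. Condition met.
  (b) The amount in controversy is $63,000, within the $75,000 ceiling. Satisfied.
  (c) The claim is a contract claim, not a property claim, so this disjunct is met. Condition met.
  (d) The claim is a contract claim — that alternative is enough. Met.
  (e) The amount in controversy is USD 63,000, below the 70,000 dollars floor; no such written consent has been filed — every alternative fails. Fails.
Only condition (e) fails.

(e)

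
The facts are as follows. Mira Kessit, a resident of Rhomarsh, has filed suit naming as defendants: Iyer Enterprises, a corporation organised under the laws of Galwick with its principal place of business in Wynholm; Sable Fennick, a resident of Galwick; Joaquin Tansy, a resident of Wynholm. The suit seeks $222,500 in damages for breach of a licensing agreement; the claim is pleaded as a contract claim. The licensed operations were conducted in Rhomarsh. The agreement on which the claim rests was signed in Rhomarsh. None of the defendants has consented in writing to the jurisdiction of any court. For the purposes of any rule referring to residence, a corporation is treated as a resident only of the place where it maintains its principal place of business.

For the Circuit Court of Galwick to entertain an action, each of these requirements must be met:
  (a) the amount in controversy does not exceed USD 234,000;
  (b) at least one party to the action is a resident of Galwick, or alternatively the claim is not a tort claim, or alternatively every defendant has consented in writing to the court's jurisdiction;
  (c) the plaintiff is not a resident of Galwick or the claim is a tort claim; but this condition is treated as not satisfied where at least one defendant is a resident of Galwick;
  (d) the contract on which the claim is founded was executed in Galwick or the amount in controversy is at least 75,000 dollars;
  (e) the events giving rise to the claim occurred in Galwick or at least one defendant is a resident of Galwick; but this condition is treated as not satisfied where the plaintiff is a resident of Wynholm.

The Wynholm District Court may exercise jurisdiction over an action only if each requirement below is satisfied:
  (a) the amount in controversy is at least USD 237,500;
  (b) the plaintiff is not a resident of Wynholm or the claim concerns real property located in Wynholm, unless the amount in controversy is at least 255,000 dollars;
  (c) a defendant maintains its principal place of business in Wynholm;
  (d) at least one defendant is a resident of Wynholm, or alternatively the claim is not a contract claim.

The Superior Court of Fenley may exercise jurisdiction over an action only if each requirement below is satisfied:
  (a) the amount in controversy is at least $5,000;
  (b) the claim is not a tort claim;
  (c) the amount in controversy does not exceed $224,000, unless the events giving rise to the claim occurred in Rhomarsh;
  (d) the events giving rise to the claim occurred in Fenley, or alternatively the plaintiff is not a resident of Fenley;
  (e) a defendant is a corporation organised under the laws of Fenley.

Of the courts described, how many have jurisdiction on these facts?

The Circuit Court of Galwick:
  (a) The amount in controversy is USD 222,500, within the USD 234,000 ceiling. Satisfied.
  (b) Sable Fennick resides in Galwick — that alternative is enough. Met.
  (c) The plaintiff resides in Rhomarsh, which is not Galwick, so this disjunct is met. But Sable Fennick resides in Galwick, triggering the carve-out and defeating this condition. Not satisfied.
  (d) The amount in controversy is $222,500, which meets the 75,000 dollars floor, so this disjunct is met. Condition met.
  (e) Sable Fennick resides in Galwick — that alternative is enough. The carve-out does not apply: the plaintiff resides in Rhomarsh, not Wynholm. Satisfied.
  → Not every requirement is met — no jurisdiction.
The Wynholm District Court:
  (a) The amount in controversy is 222,500 dollars, below the USD 237,500 floor. Fails.
  (b) The plaintiff resides in Rhomarsh, which is not Wynholm, so one alternative holds. Condition met.
  (c) Iyer Enterprises has its principal place of business in Wynholm. Met.
  (d) Iyer Enterprises resides in Wynholm, so one alternative holds. Satisfied.
  → Not every requirement is met — no jurisdiction.
The Superior Court of Fenley:
  (a) The amount in controversy is $222,500, which meets the $5,000 floor. Met.
  (b) The claim is a contract claim, not a tort claim. Satisfied.
  (c) The amount in controversy is USD 222,500, within the $224,000 ceiling. Condition met.
  (d) The plaintiff resides in Rhomarsh, which is not Fenley — that alternative is enough. Satisfied.
  (e) The corporate defendant(s) are organised in Galwick, not Fenley. Not satisfied.
  → The court lacks jurisdiction.
No court satisfies all of its conditions.

0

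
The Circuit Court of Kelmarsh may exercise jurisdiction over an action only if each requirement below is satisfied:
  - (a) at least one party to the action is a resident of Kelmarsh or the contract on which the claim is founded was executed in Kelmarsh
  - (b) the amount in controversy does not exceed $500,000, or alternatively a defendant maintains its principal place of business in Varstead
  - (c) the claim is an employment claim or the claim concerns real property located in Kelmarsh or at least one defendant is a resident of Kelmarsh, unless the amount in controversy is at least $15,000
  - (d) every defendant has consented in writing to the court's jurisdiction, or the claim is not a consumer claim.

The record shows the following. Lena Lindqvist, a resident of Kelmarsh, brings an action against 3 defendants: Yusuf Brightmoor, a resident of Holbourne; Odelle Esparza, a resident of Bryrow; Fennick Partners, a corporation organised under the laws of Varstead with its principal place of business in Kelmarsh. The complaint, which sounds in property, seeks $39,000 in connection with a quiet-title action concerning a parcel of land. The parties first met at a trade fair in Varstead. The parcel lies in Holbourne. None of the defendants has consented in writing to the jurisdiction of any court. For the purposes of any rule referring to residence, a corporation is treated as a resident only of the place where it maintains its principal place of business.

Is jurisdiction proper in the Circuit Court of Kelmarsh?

The Circuit Court of Kelmarsh:
  (a) Lena Lindqvist resides in Kelmarsh, so one alternative holds. Satisfied.
  (b) The amount in controversy is 39,000 dollars, within the USD 500,000 ceiling — that alternative is enough. Satisfied.
  (c) Fennick Partners resides in Kelmarsh, which satisfies one of the alternatives. Condition met.
  (d) The claim is a property claim, not a consumer claim — that alternative is enough. Met.
  → Every requirement is satisfied — jurisdiction.

Yes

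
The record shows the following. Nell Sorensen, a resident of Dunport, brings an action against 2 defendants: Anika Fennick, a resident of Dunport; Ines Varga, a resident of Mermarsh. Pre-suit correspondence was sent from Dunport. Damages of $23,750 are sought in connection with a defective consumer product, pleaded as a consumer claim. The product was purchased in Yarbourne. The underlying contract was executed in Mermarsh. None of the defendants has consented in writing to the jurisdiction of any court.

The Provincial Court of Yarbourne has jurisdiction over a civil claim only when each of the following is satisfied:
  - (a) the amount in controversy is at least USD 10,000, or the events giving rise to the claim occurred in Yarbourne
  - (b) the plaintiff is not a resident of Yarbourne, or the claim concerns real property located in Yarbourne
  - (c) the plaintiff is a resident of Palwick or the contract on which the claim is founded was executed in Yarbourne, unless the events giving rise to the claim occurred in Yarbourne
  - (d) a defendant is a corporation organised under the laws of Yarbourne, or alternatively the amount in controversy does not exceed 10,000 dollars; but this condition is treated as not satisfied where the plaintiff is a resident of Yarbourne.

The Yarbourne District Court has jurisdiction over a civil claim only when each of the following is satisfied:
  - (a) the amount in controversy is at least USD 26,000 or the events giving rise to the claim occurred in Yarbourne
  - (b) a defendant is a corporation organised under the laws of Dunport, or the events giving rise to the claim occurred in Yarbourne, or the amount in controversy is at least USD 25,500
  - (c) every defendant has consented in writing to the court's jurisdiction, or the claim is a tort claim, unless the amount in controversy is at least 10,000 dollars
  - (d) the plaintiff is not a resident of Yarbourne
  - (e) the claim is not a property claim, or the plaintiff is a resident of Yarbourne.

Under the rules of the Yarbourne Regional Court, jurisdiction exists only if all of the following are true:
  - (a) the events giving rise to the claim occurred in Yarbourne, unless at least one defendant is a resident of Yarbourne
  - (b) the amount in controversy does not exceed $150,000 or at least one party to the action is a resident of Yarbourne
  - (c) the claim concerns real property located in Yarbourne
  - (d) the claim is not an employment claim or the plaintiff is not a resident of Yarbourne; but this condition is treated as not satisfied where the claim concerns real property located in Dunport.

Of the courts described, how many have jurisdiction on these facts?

1

The Provincial Court of Yarbourne:
  (a) The amount in controversy is USD 23,750, which meets the 10,000 dollars floor, which satisfies one of the alternatives. Satisfied.
  (b) The plaintiff resides in Dunport, which is not Yarbourne, which satisfies one of the alternatives. Condition met.
  (c) The plaintiff resides in Dunport, not Palwick; the contract was executed in Mermarsh, not Yarbourne — none of the alternatives is met. But the operative events occurred in Yarbourne, and the 'unless' clause therefore excuses the requirement. Met.
  (d) No defendant is a corporation; the amount in controversy is 23,750 dollars, above the $10,000 ceiling — every alternative fails. Condition not met.
  → At least one condition fails; no jurisdiction.
The Yarbourne District Court:
  (a) The operative events occurred in Yarbourne, which satisfies one of the alternatives. Condition met.
  (b) The operative events occurred in Yarbourne — that alternative is enough. Condition met.
  (c) No such written consent has been filed; the claim is a consumer claim, not a tort claim — none of the alternatives is met. The proviso rescues it, though: the amount in controversy is $23,750, which meets the $10,000 floor. Met.
  (d) The plaintiff resides in Dunport, which is not Yarbourne. Satisfied.
  (e) The claim is a consumer claim, not a property claim, which satisfies one of the alternatives. Met.
  → All conditions met; jurisdiction exists.
The Yarbourne Regional Court:
  (a) The operative events occurred in Yarbourne. Condition met.
  (b) The amount in controversy is $23,750, within the USD 150,000 ceiling, so this disjunct is met. Condition met.
  (c) The claim does not concern real property. Not satisfied.
  (d) The claim is a consumer claim, not an employment claim, so this disjunct is met. And the carve-out is inapplicable — the claim does not concern real property. Condition met.
  → The court lacks jurisdiction.
Courts with jurisdiction: the Yarbourne District Court — 1 in total.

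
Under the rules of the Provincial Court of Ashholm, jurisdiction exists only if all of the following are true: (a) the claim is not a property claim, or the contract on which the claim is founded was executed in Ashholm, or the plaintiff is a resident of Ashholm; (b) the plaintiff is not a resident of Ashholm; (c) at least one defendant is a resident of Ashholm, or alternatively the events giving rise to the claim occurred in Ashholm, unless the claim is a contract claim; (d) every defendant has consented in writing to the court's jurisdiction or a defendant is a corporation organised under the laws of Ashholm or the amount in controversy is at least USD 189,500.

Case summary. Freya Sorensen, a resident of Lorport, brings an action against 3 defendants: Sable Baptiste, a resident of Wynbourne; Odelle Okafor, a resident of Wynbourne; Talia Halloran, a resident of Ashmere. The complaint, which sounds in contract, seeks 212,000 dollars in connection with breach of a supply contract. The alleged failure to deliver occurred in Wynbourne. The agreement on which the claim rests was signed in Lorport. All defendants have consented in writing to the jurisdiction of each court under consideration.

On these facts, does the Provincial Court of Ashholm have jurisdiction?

Yes

The Provincial Court of Ashholm:
  (a) The claim is a contract claim, not a property claim, so one alternative holds. Satisfied.
  (b) The plaintiff resides in Lorport, which is not Ashholm. Satisfied.
  (c) No defendant resides in Ashholm (they reside in Wynbourne, Wynbourne, Ashmere); the operative events occurred in Wynbourne, not Ashholm — every alternative fails. The proviso rescues it, though: the claim is a contract claim. Met.
  (d) Every defendant has filed written consent, so this disjunct is met. Satisfied.
  → Jurisdiction lies.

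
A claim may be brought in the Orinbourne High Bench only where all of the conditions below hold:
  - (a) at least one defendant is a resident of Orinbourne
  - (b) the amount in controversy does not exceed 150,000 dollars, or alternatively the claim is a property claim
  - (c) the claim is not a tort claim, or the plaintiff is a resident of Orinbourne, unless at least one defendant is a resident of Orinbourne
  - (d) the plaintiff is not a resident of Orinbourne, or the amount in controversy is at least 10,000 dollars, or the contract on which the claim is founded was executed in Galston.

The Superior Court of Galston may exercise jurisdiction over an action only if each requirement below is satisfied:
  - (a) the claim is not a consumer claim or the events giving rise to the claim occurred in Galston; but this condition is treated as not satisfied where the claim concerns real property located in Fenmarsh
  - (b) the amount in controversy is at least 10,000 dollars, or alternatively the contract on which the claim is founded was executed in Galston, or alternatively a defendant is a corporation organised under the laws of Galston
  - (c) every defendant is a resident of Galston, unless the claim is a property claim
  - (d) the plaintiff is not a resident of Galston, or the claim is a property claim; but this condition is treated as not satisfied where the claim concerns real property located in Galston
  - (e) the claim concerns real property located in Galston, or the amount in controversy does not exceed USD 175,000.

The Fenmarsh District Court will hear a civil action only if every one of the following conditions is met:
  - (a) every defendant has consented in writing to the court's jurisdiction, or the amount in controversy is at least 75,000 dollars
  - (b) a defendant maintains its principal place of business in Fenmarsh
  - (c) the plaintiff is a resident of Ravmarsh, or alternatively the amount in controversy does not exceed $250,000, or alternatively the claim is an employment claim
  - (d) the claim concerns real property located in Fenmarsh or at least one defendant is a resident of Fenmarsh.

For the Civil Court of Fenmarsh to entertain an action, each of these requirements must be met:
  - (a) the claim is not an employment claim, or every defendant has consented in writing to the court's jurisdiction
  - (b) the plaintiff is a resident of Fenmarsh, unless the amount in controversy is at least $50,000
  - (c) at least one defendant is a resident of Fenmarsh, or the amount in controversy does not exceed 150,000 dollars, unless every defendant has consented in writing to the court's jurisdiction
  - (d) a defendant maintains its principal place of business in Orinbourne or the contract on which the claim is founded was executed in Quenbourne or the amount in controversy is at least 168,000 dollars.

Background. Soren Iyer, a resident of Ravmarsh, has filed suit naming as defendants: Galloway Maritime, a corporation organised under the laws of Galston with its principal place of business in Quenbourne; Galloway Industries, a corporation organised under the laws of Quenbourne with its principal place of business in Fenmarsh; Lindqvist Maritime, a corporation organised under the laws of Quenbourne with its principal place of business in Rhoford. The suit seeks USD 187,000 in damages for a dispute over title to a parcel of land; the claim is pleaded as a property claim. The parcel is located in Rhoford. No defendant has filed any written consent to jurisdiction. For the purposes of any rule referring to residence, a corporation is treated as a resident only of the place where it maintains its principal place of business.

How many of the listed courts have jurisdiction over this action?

The Orinbourne High Bench:
  (a) No defendant resides in Orinbourne (they reside in Quenbourne, Fenmarsh, Rhoford). Condition not met.
  (b) The claim is a property claim, which satisfies one of the alternatives. Met.
  (c) The claim is a property claim, not a tort claim, so this disjunct is met. Condition met.
  (d) The plaintiff resides in Ravmarsh, which is not Orinbourne, so this disjunct is met. Met.
  → The court lacks jurisdiction.
The Superior Court of Galston:
  (a) The claim is a property claim, not a consumer claim, so this disjunct is met. The carve-out does not apply: the property lies in Rhoford, not Fenmarsh. Satisfied.
  (b) The amount in controversy is 187,000 dollars, which meets the USD 10,000 floor, so one alternative holds. Satisfied.
  (c) The defendants reside as follows — Galloway Maritime in Quenbourne, Galloway Industries in Fenmarsh, Lindqvist Maritime in Rhoford — not all in Galston. However, the claim is a property claim, so the 'unless' proviso supplies this condition. Satisfied.
  (d) The plaintiff resides in Ravmarsh, which is not Galston, so one alternative holds. The carve-out does not apply: the property lies in Rhoford, not Galston. Met.
  (e) The property lies in Rhoford, not Galston; the amount in controversy is USD 187,000, above the 175,000 dollars ceiling — every alternative fails. Not satisfied.
  → The court lacks jurisdiction.
The Fenmarsh District Court:
  (a) The amount in controversy is USD 187,000, which meets the $75,000 floor, which satisfies one of the alternatives. Satisfied.
  (b) Galloway Industries has its principal place of business in Fenmarsh. Met.
  (c) The plaintiff resides in Ravmarsh, which satisfies one of the alternatives. Condition met.
  (d) Galloway Industries resides in Fenmarsh, so one alternative holds. Satisfied.
  → Every requirement is satisfied — jurisdiction.
The Civil Court of Fenmarsh:
  (a) The claim is a property claim, not an employment claim, which satisfies one of the alternatives. Condition met.
  (b) The plaintiff resides in Ravmarsh, not Fenmarsh. The proviso rescues it, though: the amount in controversy is 187,000 dollars, which meets the $50,000 floor. Met.
  (c) Galloway Industries resides in Fenmarsh — that alternative is enough. Condition met.
  (d) The amount in controversy is 187,000 dollars, which meets the $168,000 floor, which satisfies one of the alternatives. Met.
  → All conditions met; jurisdiction exists.
Courts with jurisdiction: the Fenmarsh District Court, the Civil Court of Fenmarsh — 2 in total.

2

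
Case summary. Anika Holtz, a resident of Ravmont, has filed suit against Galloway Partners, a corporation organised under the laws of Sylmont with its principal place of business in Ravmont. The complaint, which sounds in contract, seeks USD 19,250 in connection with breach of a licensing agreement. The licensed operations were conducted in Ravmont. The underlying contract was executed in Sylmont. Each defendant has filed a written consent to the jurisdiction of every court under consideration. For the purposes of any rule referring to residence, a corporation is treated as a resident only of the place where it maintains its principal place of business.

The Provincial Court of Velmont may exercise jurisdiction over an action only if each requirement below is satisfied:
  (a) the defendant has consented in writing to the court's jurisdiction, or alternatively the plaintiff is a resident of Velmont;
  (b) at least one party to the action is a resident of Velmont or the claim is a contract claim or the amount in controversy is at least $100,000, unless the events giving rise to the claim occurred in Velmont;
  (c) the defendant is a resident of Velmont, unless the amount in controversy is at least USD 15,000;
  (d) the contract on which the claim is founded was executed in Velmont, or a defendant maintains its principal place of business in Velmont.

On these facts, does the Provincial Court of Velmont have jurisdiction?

No

The Provincial Court of Velmont:
  (a) Every defendant has filed written consent — that alternative is enough. Condition met.
  (b) The claim is a contract claim — that alternative is enough. Met.
  (c) The defendant resides in Ravmont, not Velmont. The proviso rescues it, though: the amount in controversy is 19,250 dollars, which meets the USD 15,000 floor. Satisfied.
  (d) The contract was executed in Sylmont, not Velmont; the corporate defendant(s) have their principal place of business in Ravmont, not Velmont — no alternative holds. Condition not met.
  → The court lacks jurisdiction.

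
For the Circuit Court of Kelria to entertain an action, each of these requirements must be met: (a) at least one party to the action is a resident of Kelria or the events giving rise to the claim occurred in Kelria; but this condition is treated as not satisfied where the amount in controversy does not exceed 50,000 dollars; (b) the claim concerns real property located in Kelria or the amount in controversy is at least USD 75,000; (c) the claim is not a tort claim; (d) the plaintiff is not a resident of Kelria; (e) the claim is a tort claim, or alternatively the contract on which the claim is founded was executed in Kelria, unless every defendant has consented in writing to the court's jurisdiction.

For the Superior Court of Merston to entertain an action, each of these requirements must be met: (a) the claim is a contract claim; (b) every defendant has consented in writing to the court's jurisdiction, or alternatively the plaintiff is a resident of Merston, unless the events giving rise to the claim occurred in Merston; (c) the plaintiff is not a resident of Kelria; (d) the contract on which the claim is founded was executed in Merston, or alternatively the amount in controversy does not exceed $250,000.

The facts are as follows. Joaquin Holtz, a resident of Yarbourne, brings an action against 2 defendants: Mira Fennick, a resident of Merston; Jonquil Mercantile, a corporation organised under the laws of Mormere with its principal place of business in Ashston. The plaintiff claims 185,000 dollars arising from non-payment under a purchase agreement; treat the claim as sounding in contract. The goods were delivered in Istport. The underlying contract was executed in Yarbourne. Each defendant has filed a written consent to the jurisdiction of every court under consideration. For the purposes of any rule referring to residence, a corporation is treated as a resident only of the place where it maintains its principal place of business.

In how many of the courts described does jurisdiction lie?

1

The Circuit Court of Kelria:
  (a) No party resides in Kelria; the operative events occurred in Istport, not Kelria — none of the alternatives is met. Fails.
  (b) The amount in controversy is $185,000, which meets the 75,000 dollars floor, which satisfies one of the alternatives. Met.
  (c) The claim is a contract claim, not a tort claim. Met.
  (d) The plaintiff resides in Yarbourne, which is not Kelria. Condition met.
  (e) The claim is a contract claim, not a tort claim; the contract was executed in Yarbourne, not Kelria — none of the alternatives is met. However, every defendant has filed written consent, so the 'unless' proviso supplies this condition. Satisfied.
  → The court lacks jurisdiction.
The Superior Court of Merston:
  (a) The claim is a contract claim. Satisfied.
  (b) Every defendant has filed written consent, which satisfies one of the alternatives. Condition met.
  (c) The plaintiff resides in Yarbourne, which is not Kelria. Satisfied.
  (d) The amount in controversy is 185,000 dollars, within the USD 250,000 ceiling, which satisfies one of the alternatives. Satisfied.
  → The court has jurisdiction.
Courts with jurisdiction: the Superior Court of Merston — 1 in total.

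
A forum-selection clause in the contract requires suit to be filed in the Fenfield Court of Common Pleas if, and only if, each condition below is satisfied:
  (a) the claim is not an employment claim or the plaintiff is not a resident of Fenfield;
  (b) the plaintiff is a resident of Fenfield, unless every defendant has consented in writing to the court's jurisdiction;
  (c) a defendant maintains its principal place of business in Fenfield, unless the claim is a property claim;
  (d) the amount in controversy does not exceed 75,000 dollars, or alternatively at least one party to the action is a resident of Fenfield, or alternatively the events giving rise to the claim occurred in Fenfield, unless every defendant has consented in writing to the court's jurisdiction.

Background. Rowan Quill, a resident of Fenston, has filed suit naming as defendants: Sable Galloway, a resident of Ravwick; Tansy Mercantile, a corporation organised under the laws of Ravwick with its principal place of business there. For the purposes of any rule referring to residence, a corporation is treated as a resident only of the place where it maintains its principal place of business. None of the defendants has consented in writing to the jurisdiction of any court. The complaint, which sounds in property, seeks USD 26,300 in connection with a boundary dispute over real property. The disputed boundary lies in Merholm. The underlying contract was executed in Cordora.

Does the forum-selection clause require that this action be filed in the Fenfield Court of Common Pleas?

No

The Fenfield Court of Common Pleas:
  (a) The claim is a property claim, not an employment claim — that alternative is enough. Met.
  (b) The plaintiff resides in Fenston, not Fenfield. The proviso offers no rescue either, since no such written consent has been filed. Fails.
  (c) The corporate defendant(s) have their principal place of business in Ravwick, not Fenfield. But the claim is a property claim, and the 'unless' clause therefore excuses the requirement. Condition met.
  (d) The amount in controversy is USD 26,300, within the 75,000 dollars ceiling, so this disjunct is met. Satisfied.
  → The clause does not apply.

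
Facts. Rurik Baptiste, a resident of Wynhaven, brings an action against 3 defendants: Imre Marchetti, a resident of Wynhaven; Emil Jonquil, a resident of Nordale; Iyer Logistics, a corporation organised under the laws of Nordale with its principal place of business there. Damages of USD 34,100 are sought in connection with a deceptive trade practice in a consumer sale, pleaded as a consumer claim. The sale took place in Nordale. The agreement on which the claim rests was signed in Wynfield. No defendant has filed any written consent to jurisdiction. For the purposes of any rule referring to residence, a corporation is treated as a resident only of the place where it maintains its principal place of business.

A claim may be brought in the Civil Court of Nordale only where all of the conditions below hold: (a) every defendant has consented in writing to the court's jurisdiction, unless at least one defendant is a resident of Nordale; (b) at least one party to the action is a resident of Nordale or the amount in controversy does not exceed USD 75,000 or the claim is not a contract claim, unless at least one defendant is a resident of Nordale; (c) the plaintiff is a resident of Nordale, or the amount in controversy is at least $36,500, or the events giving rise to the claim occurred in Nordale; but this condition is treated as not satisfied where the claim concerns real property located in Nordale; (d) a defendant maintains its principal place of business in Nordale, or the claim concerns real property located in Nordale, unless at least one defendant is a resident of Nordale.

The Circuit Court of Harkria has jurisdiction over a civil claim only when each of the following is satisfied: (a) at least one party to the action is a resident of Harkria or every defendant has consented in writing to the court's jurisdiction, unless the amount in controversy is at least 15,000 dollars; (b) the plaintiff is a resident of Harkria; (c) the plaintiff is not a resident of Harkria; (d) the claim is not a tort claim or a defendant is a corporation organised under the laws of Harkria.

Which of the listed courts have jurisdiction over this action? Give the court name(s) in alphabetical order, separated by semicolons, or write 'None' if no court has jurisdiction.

The Civil Court of Nordale:
  (a) No such written consent has been filed. The proviso rescues it, though: Emil Jonquil resides in Nordale. Condition met.
  (b) Emil Jonquil resides in Nordale, so one alternative holds. Met.
  (c) The operative events occurred in Nordale, which satisfies one of the alternatives. The exception is not triggered, since the claim does not concern real property. Condition met.
  (d) Iyer Logistics has its principal place of business in Nordale — that alternative is enough. Satisfied.
  → Jurisdiction lies.
The Circuit Court of Harkria:
  (a) No party resides in Harkria; no such written consent has been filed — no alternative holds. However, the amount in controversy is 34,100 dollars, which meets the 15,000 dollars floor, so the 'unless' proviso supplies this condition. Satisfied.
  (b) The plaintiff resides in Wynhaven, not Harkria. Condition not met.
  (c) The plaintiff resides in Wynhaven, which is not Harkria. Met.
  (d) The claim is a consumer claim, not a tort claim — that alternative is enough. Condition met.
  → No jurisdiction.

the Civil Court of Nordale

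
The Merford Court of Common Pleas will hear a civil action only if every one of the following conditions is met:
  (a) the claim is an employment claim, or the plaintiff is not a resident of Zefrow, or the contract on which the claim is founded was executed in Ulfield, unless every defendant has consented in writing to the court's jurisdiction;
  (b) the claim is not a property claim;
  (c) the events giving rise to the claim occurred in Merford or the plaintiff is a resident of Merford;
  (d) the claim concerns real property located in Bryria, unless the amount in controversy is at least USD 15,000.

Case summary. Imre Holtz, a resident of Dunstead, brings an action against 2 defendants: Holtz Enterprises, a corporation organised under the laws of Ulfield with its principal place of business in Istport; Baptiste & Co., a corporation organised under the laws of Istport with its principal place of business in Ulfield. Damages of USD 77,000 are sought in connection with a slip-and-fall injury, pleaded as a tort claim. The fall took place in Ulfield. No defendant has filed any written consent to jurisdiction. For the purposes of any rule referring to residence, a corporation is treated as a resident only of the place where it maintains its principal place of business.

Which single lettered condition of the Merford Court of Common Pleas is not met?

(c)

The Merford Court of Common Pleas:
  (a) The plaintiff resides in Dunstead, which is not Zefrow, so this disjunct is met. Met.
  (b) The claim is a tort claim, not a property claim. Met.
  (c) The operative events occurred in Ulfield, not Merford; the plaintiff resides in Dunstead, not Merford — every alternative fails. Condition not met.
  (d) The claim does not concern real property. The proviso rescues it, though: the amount in controversy is USD 77,000, which meets the USD 15,000 floor. Satisfied.
Only condition (c) fails.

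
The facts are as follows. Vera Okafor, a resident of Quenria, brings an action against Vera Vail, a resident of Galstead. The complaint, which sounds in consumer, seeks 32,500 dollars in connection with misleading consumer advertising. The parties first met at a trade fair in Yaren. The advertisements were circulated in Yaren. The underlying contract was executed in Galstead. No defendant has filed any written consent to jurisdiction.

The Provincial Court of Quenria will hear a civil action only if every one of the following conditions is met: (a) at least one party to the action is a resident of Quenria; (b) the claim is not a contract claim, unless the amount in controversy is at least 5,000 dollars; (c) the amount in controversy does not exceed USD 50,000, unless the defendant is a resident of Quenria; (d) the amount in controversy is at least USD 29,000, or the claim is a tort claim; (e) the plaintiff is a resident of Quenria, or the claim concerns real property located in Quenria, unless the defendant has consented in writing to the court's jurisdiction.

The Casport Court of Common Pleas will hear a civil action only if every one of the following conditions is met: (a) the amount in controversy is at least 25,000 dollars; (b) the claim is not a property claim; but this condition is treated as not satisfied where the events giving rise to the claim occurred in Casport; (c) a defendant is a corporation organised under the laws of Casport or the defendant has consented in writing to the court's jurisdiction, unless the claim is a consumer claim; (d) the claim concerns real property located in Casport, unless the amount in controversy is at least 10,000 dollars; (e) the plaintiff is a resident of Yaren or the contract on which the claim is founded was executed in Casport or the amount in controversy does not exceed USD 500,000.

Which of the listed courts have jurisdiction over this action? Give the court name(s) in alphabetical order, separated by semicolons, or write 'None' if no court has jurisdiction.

the Casport Court of Common Pleas; the Provincial Court of Quenria

The Provincial Court of Quenria:
  (a) Vera Okafor resides in Quenria. Condition met.
  (b) The claim is a consumer claim, not a contract claim. Condition met.
  (c) The amount in controversy is $32,500, within the USD 50,000 ceiling. Satisfied.
  (d) The amount in controversy is USD 32,500, which meets the USD 29,000 floor, so this disjunct is met. Met.
  (e) The plaintiff resides in Quenria, so one alternative holds. Satisfied.
  → All conditions met; jurisdiction exists.
The Casport Court of Common Pleas:
  (a) The amount in controversy is 32,500 dollars, which meets the $25,000 floor. Condition met.
  (b) The claim is a consumer claim, not a property claim. And the carve-out is inapplicable — the operative events occurred in Yaren, not Casport. Met.
  (c) No defendant is a corporation; no such written consent has been filed — no alternative holds. But the claim is a consumer claim, and the 'unless' clause therefore excuses the requirement. Condition met.
  (d) The claim does not concern real property. But the amount in controversy is USD 32,500, which meets the 10,000 dollars floor, and the 'unless' clause therefore excuses the requirement. Met.
  (e) The amount in controversy is $32,500, within the USD 500,000 ceiling, so this disjunct is met. Satisfied.
  → The court has jurisdiction.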